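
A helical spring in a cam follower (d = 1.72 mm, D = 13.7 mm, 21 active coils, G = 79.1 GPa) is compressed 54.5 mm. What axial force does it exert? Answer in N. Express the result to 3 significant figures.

k = Gd⁴/(8D³N_a) = (79.1×10³)(1.72⁴)/(8·13.7³·21) = 1.6026 N/mm
F = k·δ = 1.6026 × 54.5 = 87.341 N

87.3 N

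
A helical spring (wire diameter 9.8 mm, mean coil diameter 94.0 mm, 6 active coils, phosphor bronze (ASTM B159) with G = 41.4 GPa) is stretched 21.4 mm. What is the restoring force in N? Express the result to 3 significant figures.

205 N

k = Gd⁴/(8D³N_a) = (41.4×10³)(9.8⁴)/(8·94.0³·6) = 9.5781 N/mm
F = k·δ = 9.5781 × 21.4 = 204.97 N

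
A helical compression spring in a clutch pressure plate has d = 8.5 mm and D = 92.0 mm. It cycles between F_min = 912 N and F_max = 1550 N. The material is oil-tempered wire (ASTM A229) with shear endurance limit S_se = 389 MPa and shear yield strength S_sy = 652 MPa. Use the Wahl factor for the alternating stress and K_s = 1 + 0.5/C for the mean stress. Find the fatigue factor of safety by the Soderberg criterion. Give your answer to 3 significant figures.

C = D/d = 92.0/8.5 = 10.8235; K_W = (4C−1)/(4C−4)+0.615/C = 1.1332; K_s = 1+0.5/C = 1.0462
F_a = (F_max−F_min)/2 = 319 N; F_m = (F_max+F_min)/2 = 1231 N
τ_a = K_W·8F_aD/(πd³) = 1.1332 × 121.69 = 137.9 MPa
τ_m = K_s·8F_mD/(πd³) = 1.0462 × 469.6 = 491.29 MPa
Soderberg: 1/n_f = τ_a/S_se + τ_m/S_sy = 137.9/389 + 491.29/652 = 0.35449 + 0.75352 = 1.108
n_f = 1/1.108 = 0.9025

0.903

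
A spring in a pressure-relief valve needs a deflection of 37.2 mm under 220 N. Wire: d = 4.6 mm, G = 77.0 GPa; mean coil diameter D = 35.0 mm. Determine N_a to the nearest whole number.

Required rate k = F/δ = 220/37.2 = 5.914 N/mm
N_a = Gd⁴/(8D³k) = (77.0×10³ × 4.6⁴)/(8 × 35.0³ × 5.914)
    = 3.44764e+07 / 2.02849e+06 = 17 → 17 coils

17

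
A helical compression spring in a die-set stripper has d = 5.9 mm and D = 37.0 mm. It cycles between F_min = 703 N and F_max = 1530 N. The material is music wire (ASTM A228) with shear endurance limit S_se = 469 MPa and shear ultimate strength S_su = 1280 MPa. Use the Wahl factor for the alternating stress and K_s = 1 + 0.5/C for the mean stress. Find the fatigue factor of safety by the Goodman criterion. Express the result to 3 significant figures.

C = D/d = 37.0/5.9 = 6.2712; K_W = (4C−1)/(4C−4)+0.615/C = 1.2404; K_s = 1+0.5/C = 1.0797
F_a = (F_max−F_min)/2 = 413.5 N; F_m = (F_max+F_min)/2 = 1116.5 N
τ_a = K_W·8F_aD/(πd³) = 1.2404 × 189.7 = 235.29 MPa
τ_m = K_s·8F_mD/(πd³) = 1.0797 × 512.21 = 553.04 MPa
Goodman: 1/n_f = τ_a/S_se + τ_m/S_su = 235.29/469 + 553.04/1280 = 0.50169 + 0.43207 = 0.93375
n_f = 1/0.93375 = 1.071

1.07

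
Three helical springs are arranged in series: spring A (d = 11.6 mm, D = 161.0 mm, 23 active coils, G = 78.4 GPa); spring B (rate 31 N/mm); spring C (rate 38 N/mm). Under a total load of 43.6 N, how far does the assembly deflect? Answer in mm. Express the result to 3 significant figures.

k_A = Gd⁴/(8D³N_a) = (78.4×10³)(11.6⁴)/(8·161.0³·23) = 1.8486 N/mm
Series: 1/k_eq = 1/1.8486 + 1/31 + 1/38 = 0.59951; k_eq = 1.668 N/mm
δ = F/k_eq = 43.6/1.668 = 26.139 mm

26.1 mm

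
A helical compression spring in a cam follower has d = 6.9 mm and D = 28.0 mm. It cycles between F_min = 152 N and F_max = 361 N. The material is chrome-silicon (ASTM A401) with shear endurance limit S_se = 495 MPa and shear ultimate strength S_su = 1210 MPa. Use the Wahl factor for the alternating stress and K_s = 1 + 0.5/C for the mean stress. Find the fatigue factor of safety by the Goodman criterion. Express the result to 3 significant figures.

C = D/d = 28.0/6.9 = 4.0580; K_W = (4C−1)/(4C−4)+0.615/C = 1.3968; K_s = 1+0.5/C = 1.1232
F_a = (F_max−F_min)/2 = 104.5 N; F_m = (F_max+F_min)/2 = 256.5 N
τ_a = K_W·8F_aD/(πd³) = 1.3968 × 22.681 = 31.682 MPa
τ_m = K_s·8F_mD/(πd³) = 1.1232 × 55.672 = 62.532 MPa
Goodman: 1/n_f = τ_a/S_se + τ_m/S_su = 31.682/495 + 62.532/1210 = 0.06400 + 0.05168 = 0.11568
n_f = 1/0.11568 = 8.644

8.64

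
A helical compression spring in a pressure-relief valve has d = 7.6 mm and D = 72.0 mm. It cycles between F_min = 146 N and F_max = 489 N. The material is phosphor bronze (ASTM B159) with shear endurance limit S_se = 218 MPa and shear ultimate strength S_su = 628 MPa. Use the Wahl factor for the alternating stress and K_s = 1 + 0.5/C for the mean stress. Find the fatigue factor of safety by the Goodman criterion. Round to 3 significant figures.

C = D/d = 72.0/7.6 = 9.4737; K_W = (4C−1)/(4C−4)+0.615/C = 1.1534; K_s = 1+0.5/C = 1.0528
F_a = (F_max−F_min)/2 = 171.5 N; F_m = (F_max+F_min)/2 = 317.5 N
τ_a = K_W·8F_aD/(πd³) = 1.1534 × 71.63 = 82.62 MPa
τ_m = K_s·8F_mD/(πd³) = 1.0528 × 132.61 = 139.61 MPa
Goodman: 1/n_f = τ_a/S_se + τ_m/S_su = 82.62/218 + 139.61/628 = 0.37899 + 0.22231 = 0.6013
n_f = 1/0.6013 = 1.663

1.66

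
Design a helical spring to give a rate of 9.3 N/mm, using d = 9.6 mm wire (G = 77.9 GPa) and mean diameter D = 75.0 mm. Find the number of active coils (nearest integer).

N_a = Gd⁴/(8D³k) = (77.9×10³ × 9.6⁴)/(8 × 75.0³ × 9.3)
    = 6.61641e+08 / 3.13875e+07 = 21.08 → 21 coils

21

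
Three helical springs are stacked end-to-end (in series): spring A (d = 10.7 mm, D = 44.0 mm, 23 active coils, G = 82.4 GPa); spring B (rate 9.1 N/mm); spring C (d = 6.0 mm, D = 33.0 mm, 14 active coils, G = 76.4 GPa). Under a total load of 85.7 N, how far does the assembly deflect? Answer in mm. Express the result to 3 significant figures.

k_A = Gd⁴/(8D³N_a) = (82.4×10³)(10.7⁴)/(8·44.0³·23) = 68.911 N/mm
k_C = Gd⁴/(8D³N_a) = (76.4×10³)(6.0⁴)/(8·33.0³·14) = 24.6 N/mm
Series: 1/k_eq = 1/68.911 + 1/9.1 + 1/24.6 = 0.16505; k_eq = 6.0587 N/mm
δ = F/k_eq = 85.7/6.0587 = 14.145 mm

14.1 mm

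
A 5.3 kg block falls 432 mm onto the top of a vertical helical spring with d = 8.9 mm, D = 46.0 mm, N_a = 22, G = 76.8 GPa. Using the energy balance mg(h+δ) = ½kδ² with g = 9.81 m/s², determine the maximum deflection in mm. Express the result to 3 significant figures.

41.9 mm

k = Gd⁴/(8D³N_a) = (76.8×10³)(8.9⁴)/(8·46.0³·22) = 28.128 N/mm
W = mg = 5.3 × 9.81 = 51.993 N
½kδ² − Wδ − Wh = 0 → δ = (W + √(W² + 2kWh))/k
δ = (51.993 + √(2703.3 + 1.26355e+06))/28.128 = (51.993 + 1125.3)/28.128 = 41.855 mm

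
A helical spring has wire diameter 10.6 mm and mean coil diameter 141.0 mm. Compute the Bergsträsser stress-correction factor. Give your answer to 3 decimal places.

1.100

C = D/d = 141.0/10.6 = 13.3019
K_B = (4C+2)/(4C−3) = 55.208/50.208 = 1.0996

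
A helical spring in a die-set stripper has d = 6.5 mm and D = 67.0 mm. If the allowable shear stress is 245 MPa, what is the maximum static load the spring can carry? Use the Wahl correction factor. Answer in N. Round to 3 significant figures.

346 N

C = D/d = 67.0/6.5 = 10.3077
K_W = (4C−1)/(4C−4) + 0.615/C = 40.231/37.231 + 0.0597 = 1.1402
τ_max = K·8FD/(πd³) → F_max = τ_allow·πd³/(8DK)
F_max = 245·π·6.5³/(8·67.0·1.1402) = 2.1138e+05/611.17 = 345.85 N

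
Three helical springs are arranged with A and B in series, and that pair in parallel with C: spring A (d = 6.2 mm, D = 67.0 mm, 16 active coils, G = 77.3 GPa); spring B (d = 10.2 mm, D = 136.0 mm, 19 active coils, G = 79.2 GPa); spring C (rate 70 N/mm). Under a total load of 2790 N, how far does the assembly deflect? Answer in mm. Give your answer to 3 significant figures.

39.1 mm

k_A = Gd⁴/(8D³N_a) = (77.3×10³)(6.2⁴)/(8·67.0³·16) = 2.967 N/mm
k_B = Gd⁴/(8D³N_a) = (79.2×10³)(10.2⁴)/(8·136.0³·19) = 2.2422 N/mm
Springs A,B series: k_AB = 1/(1/2.967+1/2.2422) = 1.2771 N/mm; parallel with C: k_eq = 1.2771+70 = 71.277 N/mm
δ = F/k_eq = 2790/71.277 = 39.143 mm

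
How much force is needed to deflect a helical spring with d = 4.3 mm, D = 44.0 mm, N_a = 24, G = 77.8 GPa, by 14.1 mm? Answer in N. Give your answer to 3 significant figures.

22.9 N

k = Gd⁴/(8D³N_a) = (77.8×10³)(4.3⁴)/(8·44.0³·24) = 1.6263 N/mm
F = k·δ = 1.6263 × 14.1 = 22.93 N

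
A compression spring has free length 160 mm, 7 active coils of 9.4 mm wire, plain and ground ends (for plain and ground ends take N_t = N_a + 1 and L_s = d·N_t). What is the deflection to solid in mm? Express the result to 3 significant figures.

84.8 mm

N_t = 8; L_s = 9.4·8 = 75.2 mm
δ_solid = L₀ − L_s = 160 − 75.2 = 84.8 mm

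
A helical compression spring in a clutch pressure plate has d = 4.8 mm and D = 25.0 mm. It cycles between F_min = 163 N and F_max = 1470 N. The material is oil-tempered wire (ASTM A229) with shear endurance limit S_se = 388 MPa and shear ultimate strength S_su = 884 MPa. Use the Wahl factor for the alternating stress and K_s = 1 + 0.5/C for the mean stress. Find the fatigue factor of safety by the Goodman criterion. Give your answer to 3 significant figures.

0.544

C = D/d = 25.0/4.8 = 5.2083; K_W = (4C−1)/(4C−4)+0.615/C = 1.2963; K_s = 1+0.5/C = 1.0960
F_a = (F_max−F_min)/2 = 653.5 N; F_m = (F_max+F_min)/2 = 816.5 N
τ_a = K_W·8F_aD/(πd³) = 1.2963 × 376.19 = 487.65 MPa
τ_m = K_s·8F_mD/(πd³) = 1.0960 × 470.02 = 515.14 MPa
Goodman: 1/n_f = τ_a/S_se + τ_m/S_su = 487.65/388 + 515.14/884 = 1.25683 + 0.58273 = 1.8396
n_f = 1/1.8396 = 0.5436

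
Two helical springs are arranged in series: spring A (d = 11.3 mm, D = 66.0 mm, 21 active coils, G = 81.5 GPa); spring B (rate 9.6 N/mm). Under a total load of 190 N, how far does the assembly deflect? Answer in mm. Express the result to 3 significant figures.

k_A = Gd⁴/(8D³N_a) = (81.5×10³)(11.3⁴)/(8·66.0³·21) = 27.513 N/mm
Series: 1/k_eq = 1/27.513 + 1/9.6 = 0.14051; k_eq = 7.1167 N/mm
δ = F/k_eq = 190/7.1167 = 26.698 mm

26.7 mm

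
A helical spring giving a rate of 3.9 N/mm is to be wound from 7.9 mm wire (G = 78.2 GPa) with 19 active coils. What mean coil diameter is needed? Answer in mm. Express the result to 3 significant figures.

80.1 mm

D = (Gd⁴/(8N_a·k))^(1/3) = (78.2×10³·7.9⁴/(8·19·3.9))^(1/3)
  = (513815)^(1/3) = 80.0944 mm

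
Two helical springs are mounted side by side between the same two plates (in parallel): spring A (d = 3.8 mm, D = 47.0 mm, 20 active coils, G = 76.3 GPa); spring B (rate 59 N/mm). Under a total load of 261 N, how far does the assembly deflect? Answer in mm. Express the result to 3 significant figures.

k_A = Gd⁴/(8D³N_a) = (76.3×10³)(3.8⁴)/(8·47.0³·20) = 0.95774 N/mm
Parallel: k_eq = 0.95774 + 59 = 59.958 N/mm
δ = F/k_eq = 261/59.958 = 4.3531 mm

4.35 mm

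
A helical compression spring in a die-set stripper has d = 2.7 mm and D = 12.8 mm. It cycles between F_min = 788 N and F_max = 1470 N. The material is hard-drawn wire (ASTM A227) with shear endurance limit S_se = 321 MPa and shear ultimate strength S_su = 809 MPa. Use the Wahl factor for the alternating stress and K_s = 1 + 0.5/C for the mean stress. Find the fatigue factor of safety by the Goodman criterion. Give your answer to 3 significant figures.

C = D/d = 12.8/2.7 = 4.7407; K_W = (4C−1)/(4C−4)+0.615/C = 1.3302; K_s = 1+0.5/C = 1.1055
F_a = (F_max−F_min)/2 = 341 N; F_m = (F_max+F_min)/2 = 1129 N
τ_a = K_W·8F_aD/(πd³) = 1.3302 × 564.69 = 751.17 MPa
τ_m = K_s·8F_mD/(πd³) = 1.1055 × 1869.6 = 2066.8 MPa
Goodman: 1/n_f = τ_a/S_se + τ_m/S_su = 751.17/321 + 2066.8/809 = 2.34009 + 2.55476 = 4.8949
n_f = 1/4.8949 = 0.2043

0.204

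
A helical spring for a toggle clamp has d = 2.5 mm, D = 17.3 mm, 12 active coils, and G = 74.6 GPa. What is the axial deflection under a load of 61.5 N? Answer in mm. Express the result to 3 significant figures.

k = Gd⁴/(8D³N_a) = (74.6×10³)(2.5⁴)/(8·17.3³·12) = 5.8626 N/mm
δ = F/k = 61.5 / 5.8626 = 10.49 mm

10.5 mm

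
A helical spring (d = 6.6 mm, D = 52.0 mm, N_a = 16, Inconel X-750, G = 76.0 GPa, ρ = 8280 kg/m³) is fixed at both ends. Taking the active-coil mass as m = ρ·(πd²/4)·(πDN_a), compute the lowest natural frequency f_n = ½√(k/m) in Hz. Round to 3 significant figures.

52.0 Hz

k = Gd⁴/(8D³N_a) = (76.0×10³)(6.6⁴)/(8·52.0³·16) = 8.0125 N/mm = 8012.5 N/m
Wire length L = πDN_a = π·52.0·16 = 2613.8 mm
m = ρ·(πd²/4)·L = 8280 × 34.212×10⁻⁶ m² × 2.6138 m = 0.74043 kg
f_n = ½√(k/m) = 0.5·√(8012.5/0.74043) = 0.5·√(10822) = 52.013 Hz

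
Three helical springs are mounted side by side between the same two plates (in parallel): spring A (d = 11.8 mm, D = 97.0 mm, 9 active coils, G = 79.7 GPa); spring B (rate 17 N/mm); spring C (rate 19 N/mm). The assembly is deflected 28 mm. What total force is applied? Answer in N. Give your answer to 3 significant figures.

1670 N

k_A = Gd⁴/(8D³N_a) = (79.7×10³)(11.8⁴)/(8·97.0³·9) = 23.515 N/mm
Parallel: k_eq = 23.515 + 17 + 19 = 59.515 N/mm
F = k_eq·δ = 59.515·28 = 1666.4 N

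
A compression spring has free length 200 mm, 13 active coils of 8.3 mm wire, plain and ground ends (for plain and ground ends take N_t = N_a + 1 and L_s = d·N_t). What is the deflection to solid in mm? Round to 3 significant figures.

83.8 mm

N_t = 14; L_s = 8.3·14 = 116.2 mm
δ_solid = L₀ − L_s = 200 − 116.2 = 83.8 mm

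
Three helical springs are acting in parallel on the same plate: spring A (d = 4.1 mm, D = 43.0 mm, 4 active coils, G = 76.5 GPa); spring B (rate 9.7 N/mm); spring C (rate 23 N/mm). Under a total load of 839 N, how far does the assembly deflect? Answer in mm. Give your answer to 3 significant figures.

20.4 mm

k_A = Gd⁴/(8D³N_a) = (76.5×10³)(4.1⁴)/(8·43.0³·4) = 8.4965 N/mm
Parallel: k_eq = 8.4965 + 9.7 + 23 = 41.197 N/mm
δ = F/k_eq = 839/41.197 = 20.366 mm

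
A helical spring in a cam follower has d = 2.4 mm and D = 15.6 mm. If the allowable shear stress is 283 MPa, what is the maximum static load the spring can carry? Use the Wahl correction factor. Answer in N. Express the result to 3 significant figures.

C = D/d = 15.6/2.4 = 6.5000
K_W = (4C−1)/(4C−4) + 0.615/C = 25.000/22.000 + 0.0946 = 1.2310
τ_max = K·8FD/(πd³) → F_max = τ_allow·πd³/(8DK)
F_max = 283·π·2.4³/(8·15.6·1.2310) = 12291/153.63 = 80.003 N

80.0 N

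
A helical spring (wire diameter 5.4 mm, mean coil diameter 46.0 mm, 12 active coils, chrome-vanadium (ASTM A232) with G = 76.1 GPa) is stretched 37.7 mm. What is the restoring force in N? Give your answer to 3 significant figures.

261 N

k = Gd⁴/(8D³N_a) = (76.1×10³)(5.4⁴)/(8·46.0³·12) = 6.9249 N/mm
F = k·δ = 6.9249 × 37.7 = 261.07 N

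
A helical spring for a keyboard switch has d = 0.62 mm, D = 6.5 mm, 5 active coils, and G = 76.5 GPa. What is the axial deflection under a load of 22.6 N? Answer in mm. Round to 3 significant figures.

k = Gd⁴/(8D³N_a) = (76.5×10³)(0.62⁴)/(8·6.5³·5) = 1.029 N/mm
δ = F/k = 22.6 / 1.029 = 21.962 mm

22.0 mm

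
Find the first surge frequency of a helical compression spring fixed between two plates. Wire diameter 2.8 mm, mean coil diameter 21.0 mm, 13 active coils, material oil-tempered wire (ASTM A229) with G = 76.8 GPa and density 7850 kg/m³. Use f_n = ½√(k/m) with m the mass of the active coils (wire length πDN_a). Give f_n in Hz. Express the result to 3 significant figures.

k = Gd⁴/(8D³N_a) = (76.8×10³)(2.8⁴)/(8·21.0³·13) = 4.9012 N/mm = 4901.2 N/m
Wire length L = πDN_a = π·21.0·13 = 857.65 mm
m = ρ·(πd²/4)·L = 7850 × 6.1575×10⁻⁶ m² × 0.85765 m = 0.041456 kg
f_n = ½√(k/m) = 0.5·√(4901.2/0.041456) = 0.5·√(1.1823e+05) = 171.92 Hz

172 Hz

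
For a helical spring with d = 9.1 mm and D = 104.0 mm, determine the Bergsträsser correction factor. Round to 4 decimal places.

C = D/d = 104.0/9.1 = 11.4286
K_B = (4C+2)/(4C−3) = 47.714/42.714 = 1.1171

1.1171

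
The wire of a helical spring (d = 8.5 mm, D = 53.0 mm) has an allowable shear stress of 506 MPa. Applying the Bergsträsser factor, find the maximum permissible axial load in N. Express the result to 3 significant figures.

1880 N

C = D/d = 53.0/8.5 = 6.2353
K_B = (4C+2)/(4C−3) = 26.941/21.941 = 1.2279
τ_max = K·8FD/(πd³) → F_max = τ_allow·πd³/(8DK)
F_max = 506·π·8.5³/(8·53.0·1.2279) = 9.7624e+05/520.62 = 1875.1 N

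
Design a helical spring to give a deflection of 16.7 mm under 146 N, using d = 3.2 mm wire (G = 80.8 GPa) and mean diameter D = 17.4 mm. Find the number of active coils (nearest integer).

Required rate k = F/δ = 146/16.7 = 8.7425 N/mm
N_a = Gd⁴/(8D³k) = (80.8×10³ × 3.2⁴)/(8 × 17.4³ × 8.7425)
    = 8.47249e+06 / 368446 = 23 → 23 coils

23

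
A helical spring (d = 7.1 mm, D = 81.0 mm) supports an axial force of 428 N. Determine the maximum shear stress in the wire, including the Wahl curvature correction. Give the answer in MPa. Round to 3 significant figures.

278 MPa

Spring index C = D/d = 81.0/7.1 = 11.4085
K_W = (4C−1)/(4C−4) + 0.615/C = 44.634/41.634 + 0.0539 = 1.1260
τ₀ = 8FD/(πd³) = 8·428·81.0/(π·7.1³) = 277344/1124.4 = 246.66 MPa
τ_max = K·τ₀ = 1.1260 × 246.66 = 277.73 MPa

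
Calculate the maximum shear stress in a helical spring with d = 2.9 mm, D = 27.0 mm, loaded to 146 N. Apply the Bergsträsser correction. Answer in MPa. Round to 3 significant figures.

472 MPa

Spring index C = D/d = 27.0/2.9 = 9.3103
K_B = (4C+2)/(4C−3) = 39.241/34.241 = 1.1460
τ₀ = 8FD/(πd³) = 8·146·27.0/(π·2.9³) = 31536/76.62 = 411.59 MPa
τ_max = K·τ₀ = 1.1460 × 411.59 = 471.69 MPa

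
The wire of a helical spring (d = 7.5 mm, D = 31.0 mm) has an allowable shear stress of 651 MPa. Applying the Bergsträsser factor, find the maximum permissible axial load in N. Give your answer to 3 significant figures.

2540 N

C = D/d = 31.0/7.5 = 4.1333
K_B = (4C+2)/(4C−3) = 18.533/13.533 = 1.3695
τ_max = K·8FD/(πd³) → F_max = τ_allow·πd³/(8DK)
F_max = 651·π·7.5³/(8·31.0·1.3695) = 8.6281e+05/339.63 = 2540.5 N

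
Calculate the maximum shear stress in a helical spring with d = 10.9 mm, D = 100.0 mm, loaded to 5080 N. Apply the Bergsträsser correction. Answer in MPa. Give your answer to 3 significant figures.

Spring index C = D/d = 100.0/10.9 = 9.1743
K_B = (4C+2)/(4C−3) = 38.697/33.697 = 1.1484
τ₀ = 8FD/(πd³) = 8·5080·100.0/(π·10.9³) = 4.064e+06/4068.5 = 998.91 MPa
τ_max = K·τ₀ = 1.1484 × 998.91 = 1147.1 MPa

1150 MPa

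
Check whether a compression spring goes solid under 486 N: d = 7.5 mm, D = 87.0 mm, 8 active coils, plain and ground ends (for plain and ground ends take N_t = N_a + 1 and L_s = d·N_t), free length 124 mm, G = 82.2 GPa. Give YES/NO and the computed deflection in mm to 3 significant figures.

YES, δ = 78.8 mm

k = Gd⁴/(8D³N_a) = (82.2×10³)(7.5⁴)/(8·87.0³·8) = 6.1713 N/mm
N_t = 9; L_s = 7.5·9 = 67.5 mm; δ_solid = L₀ − L_s = 124 − 67.5 = 56.5 mm
δ = F/k = 486/6.1713 = 78.751 mm
δ ≥ δ_solid → spring goes solid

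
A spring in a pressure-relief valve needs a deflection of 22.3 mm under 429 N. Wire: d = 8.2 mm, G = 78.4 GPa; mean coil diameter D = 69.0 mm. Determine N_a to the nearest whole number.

Required rate k = F/δ = 429/22.3 = 19.238 N/mm
N_a = Gd⁴/(8D³k) = (78.4×10³ × 8.2⁴)/(8 × 69.0³ × 19.238)
    = 3.54463e+08 / 5.0558e+07 = 7.011 → 7 coils

7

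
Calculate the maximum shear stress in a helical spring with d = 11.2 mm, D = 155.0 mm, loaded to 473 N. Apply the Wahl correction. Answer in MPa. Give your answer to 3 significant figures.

147 MPa

Spring index C = D/d = 155.0/11.2 = 13.8393
K_W = (4C−1)/(4C−4) + 0.615/C = 54.357/51.357 + 0.0444 = 1.1029
τ₀ = 8FD/(πd³) = 8·473·155.0/(π·11.2³) = 586520/4413.7 = 132.89 MPa
τ_max = K·τ₀ = 1.1029 × 132.89 = 146.55 MPa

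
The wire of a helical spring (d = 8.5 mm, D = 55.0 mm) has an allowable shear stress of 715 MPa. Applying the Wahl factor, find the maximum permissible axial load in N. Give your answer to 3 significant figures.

C = D/d = 55.0/8.5 = 6.4706
K_W = (4C−1)/(4C−4) + 0.615/C = 24.882/21.882 + 0.0950 = 1.2321
τ_max = K·8FD/(πd³) → F_max = τ_allow·πd³/(8DK)
F_max = 715·π·8.5³/(8·55.0·1.2321) = 1.3795e+06/542.14 = 2544.5 N

2540 N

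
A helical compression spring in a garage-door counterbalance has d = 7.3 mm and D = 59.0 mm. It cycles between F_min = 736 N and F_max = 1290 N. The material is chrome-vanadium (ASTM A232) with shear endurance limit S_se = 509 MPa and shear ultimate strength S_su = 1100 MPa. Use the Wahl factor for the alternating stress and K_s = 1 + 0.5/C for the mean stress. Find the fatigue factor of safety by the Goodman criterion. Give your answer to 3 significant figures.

C = D/d = 59.0/7.3 = 8.0822; K_W = (4C−1)/(4C−4)+0.615/C = 1.1820; K_s = 1+0.5/C = 1.0619
F_a = (F_max−F_min)/2 = 277 N; F_m = (F_max+F_min)/2 = 1013 N
τ_a = K_W·8F_aD/(πd³) = 1.1820 × 106.98 = 126.45 MPa
τ_m = K_s·8F_mD/(πd³) = 1.0619 × 391.23 = 415.43 MPa
Goodman: 1/n_f = τ_a/S_se + τ_m/S_su = 126.45/509 + 415.43/1100 = 0.24843 + 0.37767 = 0.6261
n_f = 1/0.6261 = 1.597

1.60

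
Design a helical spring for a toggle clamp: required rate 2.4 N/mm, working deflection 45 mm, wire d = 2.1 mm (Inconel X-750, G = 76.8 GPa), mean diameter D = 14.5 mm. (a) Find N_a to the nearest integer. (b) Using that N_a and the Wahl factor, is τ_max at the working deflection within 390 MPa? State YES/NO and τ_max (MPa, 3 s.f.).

(a) 26 coils; (b) NO, τ_max = 514 MPa

N_a = Gd⁴/(8D³k) = (76.8×10³)(2.1⁴)/(8·14.5³·2.4) = 25.52 → N_a = 26
Actual rate k = Gd⁴/(8D³·26) = 2.3554 N/mm
Working load F = kδ = 2.3554·45 = 105.99 N
C = 14.5/2.1 = 6.9048; K_W = (4C−1)/(4C−4)+0.615/C = 1.2161
τ_max = K_W·8FD/(πd³) = 1.2161·422.6 = 513.92 MPa
τ_max > 390 MPa → exceeds allowable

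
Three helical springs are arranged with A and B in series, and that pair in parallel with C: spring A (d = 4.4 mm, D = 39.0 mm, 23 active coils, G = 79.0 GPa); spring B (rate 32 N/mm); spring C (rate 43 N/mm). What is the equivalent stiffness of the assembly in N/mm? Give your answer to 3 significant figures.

45.5 N/mm

k_A = Gd⁴/(8D³N_a) = (79.0×10³)(4.4⁴)/(8·39.0³·23) = 2.7129 N/mm
Springs A,B series: k_AB = 1/(1/2.7129+1/32) = 2.5008 N/mm; parallel with C: k_eq = 2.5008+43 = 45.501 N/mm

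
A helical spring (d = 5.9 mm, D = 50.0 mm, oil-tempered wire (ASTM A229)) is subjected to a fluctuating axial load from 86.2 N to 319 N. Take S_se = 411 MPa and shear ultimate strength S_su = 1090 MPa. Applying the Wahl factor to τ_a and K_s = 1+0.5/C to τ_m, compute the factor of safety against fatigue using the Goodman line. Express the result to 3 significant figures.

3.05

C = D/d = 50.0/5.9 = 8.4746; K_W = (4C−1)/(4C−4)+0.615/C = 1.1729; K_s = 1+0.5/C = 1.0590
F_a = (F_max−F_min)/2 = 116.4 N; F_m = (F_max+F_min)/2 = 202.6 N
τ_a = K_W·8F_aD/(πd³) = 1.1729 × 72.162 = 84.639 MPa
τ_m = K_s·8F_mD/(πd³) = 1.0590 × 125.6 = 133.01 MPa
Goodman: 1/n_f = τ_a/S_se + τ_m/S_su = 84.639/411 + 133.01/1090 = 0.20593 + 0.12203 = 0.32796
n_f = 1/0.32796 = 3.049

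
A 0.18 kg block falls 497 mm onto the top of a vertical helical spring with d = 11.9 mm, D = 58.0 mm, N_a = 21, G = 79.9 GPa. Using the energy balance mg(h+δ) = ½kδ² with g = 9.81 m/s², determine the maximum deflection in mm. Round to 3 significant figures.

6.03 mm

k = Gd⁴/(8D³N_a) = (79.9×10³)(11.9⁴)/(8·58.0³·21) = 48.881 N/mm
W = mg = 0.18 × 9.81 = 1.7658 N
½kδ² − Wδ − Wh = 0 → δ = (W + √(W² + 2kWh))/k
δ = (1.7658 + √(3.118 + 85796.4))/48.881 = (1.7658 + 292.92)/48.881 = 6.0285 mm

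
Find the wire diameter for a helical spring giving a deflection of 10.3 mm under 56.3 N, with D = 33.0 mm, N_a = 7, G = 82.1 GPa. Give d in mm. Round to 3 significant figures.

3.40 mm

Required rate k = F/δ = 56.3/10.3 = 5.466 N/mm
d = (8D³N_a·k / G)^(1/4) = (8·33.0³·7·5.466 / (82.1×10³))^0.25
  = (133.99)^0.25 = 3.4022 mm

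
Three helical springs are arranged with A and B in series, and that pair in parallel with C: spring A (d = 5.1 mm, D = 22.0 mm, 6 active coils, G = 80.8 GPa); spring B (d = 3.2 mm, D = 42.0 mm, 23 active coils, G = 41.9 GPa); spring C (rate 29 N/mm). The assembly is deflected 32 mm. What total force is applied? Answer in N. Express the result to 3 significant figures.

k_A = Gd⁴/(8D³N_a) = (80.8×10³)(5.1⁴)/(8·22.0³·6) = 106.95 N/mm
k_B = Gd⁴/(8D³N_a) = (41.9×10³)(3.2⁴)/(8·42.0³·23) = 0.32229 N/mm
Springs A,B series: k_AB = 1/(1/106.95+1/0.32229) = 0.32132 N/mm; parallel with C: k_eq = 0.32132+29 = 29.321 N/mm
F = k_eq·δ = 29.321·32 = 938.28 N

938 N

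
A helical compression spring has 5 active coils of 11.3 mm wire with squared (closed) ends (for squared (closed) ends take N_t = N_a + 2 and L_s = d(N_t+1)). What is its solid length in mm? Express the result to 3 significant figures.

squared (closed) ends: N_t = N_a + 2 = 5 + 2 = 7
L_s = d·(N_t+1) = 11.3 × 8 = 90.4 mm

90.4 mm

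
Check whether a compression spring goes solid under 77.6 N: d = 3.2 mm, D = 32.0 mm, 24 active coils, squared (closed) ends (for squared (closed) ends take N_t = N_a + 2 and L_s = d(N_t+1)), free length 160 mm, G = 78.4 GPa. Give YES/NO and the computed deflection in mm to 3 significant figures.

NO, δ = 59.4 mm

k = Gd⁴/(8D³N_a) = (78.4×10³)(3.2⁴)/(8·32.0³·24) = 1.3067 N/mm
N_t = 26; L_s = 3.2·27 = 86.4 mm; δ_solid = L₀ − L_s = 160 − 86.4 = 73.6 mm
δ = F/k = 77.6/1.3067 = 59.388 mm
δ < δ_solid → spring does not go solid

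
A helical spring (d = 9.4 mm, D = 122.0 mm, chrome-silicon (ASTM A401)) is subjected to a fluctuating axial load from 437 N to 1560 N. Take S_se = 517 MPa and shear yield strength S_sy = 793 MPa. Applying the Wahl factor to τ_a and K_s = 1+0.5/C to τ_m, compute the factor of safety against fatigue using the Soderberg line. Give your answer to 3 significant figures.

1.06

C = D/d = 122.0/9.4 = 12.9787; K_W = (4C−1)/(4C−4)+0.615/C = 1.1100; K_s = 1+0.5/C = 1.0385
F_a = (F_max−F_min)/2 = 561.5 N; F_m = (F_max+F_min)/2 = 998.5 N
τ_a = K_W·8F_aD/(πd³) = 1.1100 × 210.02 = 233.12 MPa
τ_m = K_s·8F_mD/(πd³) = 1.0385 × 373.48 = 387.87 MPa
Soderberg: 1/n_f = τ_a/S_se + τ_m/S_sy = 233.12/517 + 387.87/793 = 0.45092 + 0.48911 = 0.94003
n_f = 1/0.94003 = 1.064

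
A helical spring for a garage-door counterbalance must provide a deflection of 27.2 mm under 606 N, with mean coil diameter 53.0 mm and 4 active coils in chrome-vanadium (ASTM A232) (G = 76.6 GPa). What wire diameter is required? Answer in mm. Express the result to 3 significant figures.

Required rate k = F/δ = 606/27.2 = 22.279 N/mm
d = (8D³N_a·k / G)^(1/4) = (8·53.0³·4·22.279 / (76.6×10³))^0.25
  = (1385.6)^0.25 = 6.1012 mm

6.10 mm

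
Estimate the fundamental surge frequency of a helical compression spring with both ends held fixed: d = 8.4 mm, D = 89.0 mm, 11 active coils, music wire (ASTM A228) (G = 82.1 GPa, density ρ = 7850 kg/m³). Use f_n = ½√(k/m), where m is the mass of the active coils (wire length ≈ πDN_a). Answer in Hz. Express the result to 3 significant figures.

k = Gd⁴/(8D³N_a) = (82.1×10³)(8.4⁴)/(8·89.0³·11) = 6.5888 N/mm = 6588.8 N/m
Wire length L = πDN_a = π·89.0·11 = 3075.6 mm
m = ρ·(πd²/4)·L = 7850 × 55.418×10⁻⁶ m² × 3.0756 m = 1.338 kg
f_n = ½√(k/m) = 0.5·√(6588.8/1.338) = 0.5·√(4924.4) = 35.087 Hz

35.1 Hz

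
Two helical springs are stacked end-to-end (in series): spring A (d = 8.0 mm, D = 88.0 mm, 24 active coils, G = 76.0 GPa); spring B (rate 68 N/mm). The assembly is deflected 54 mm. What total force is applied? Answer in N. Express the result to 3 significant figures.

124 N

k_A = Gd⁴/(8D³N_a) = (76.0×10³)(8.0⁴)/(8·88.0³·24) = 2.3792 N/mm
Series: 1/k_eq = 1/2.3792 + 1/68 = 0.43502; k_eq = 2.2987 N/mm
F = k_eq·δ = 2.2987·54 = 124.13 N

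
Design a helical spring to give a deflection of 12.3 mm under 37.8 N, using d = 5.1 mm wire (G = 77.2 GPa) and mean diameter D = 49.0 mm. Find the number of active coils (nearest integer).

Required rate k = F/δ = 37.8/12.3 = 3.0732 N/mm
N_a = Gd⁴/(8D³k) = (77.2×10³ × 5.1⁴)/(8 × 49.0³ × 3.0732)
    = 5.22274e+07 / 2.89244e+06 = 18.06 → 18 coils

18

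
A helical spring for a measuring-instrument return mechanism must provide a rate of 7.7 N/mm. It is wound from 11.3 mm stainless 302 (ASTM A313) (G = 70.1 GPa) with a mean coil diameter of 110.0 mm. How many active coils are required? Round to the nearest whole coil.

14

N_a = Gd⁴/(8D³k) = (70.1×10³ × 11.3⁴)/(8 × 110.0³ × 7.7)
    = 1.14296e+09 / 8.19896e+07 = 13.94 → 14 coils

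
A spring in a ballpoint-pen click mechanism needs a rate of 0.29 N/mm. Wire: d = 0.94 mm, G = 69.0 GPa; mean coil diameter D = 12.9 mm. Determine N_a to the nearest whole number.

N_a = Gd⁴/(8D³k) = (69.0×10³ × 0.94⁴)/(8 × 12.9³ × 0.29)
    = 53871.7 / 4980.32 = 10.82 → 11 coils

11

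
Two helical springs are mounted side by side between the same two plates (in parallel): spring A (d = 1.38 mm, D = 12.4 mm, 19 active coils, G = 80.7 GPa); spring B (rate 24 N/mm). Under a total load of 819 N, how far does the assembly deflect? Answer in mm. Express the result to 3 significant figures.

32.7 mm

k_A = Gd⁴/(8D³N_a) = (80.7×10³)(1.38⁴)/(8·12.4³·19) = 1.0099 N/mm
Parallel: k_eq = 1.0099 + 24 = 25.01 N/mm
δ = F/k_eq = 819/25.01 = 32.747 mm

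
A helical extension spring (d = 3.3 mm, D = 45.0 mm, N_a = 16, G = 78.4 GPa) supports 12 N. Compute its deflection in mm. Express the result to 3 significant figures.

15.1 mm

k = Gd⁴/(8D³N_a) = (78.4×10³)(3.3⁴)/(8·45.0³·16) = 0.79712 N/mm
δ = F/k = 12 / 0.79712 = 15.054 mm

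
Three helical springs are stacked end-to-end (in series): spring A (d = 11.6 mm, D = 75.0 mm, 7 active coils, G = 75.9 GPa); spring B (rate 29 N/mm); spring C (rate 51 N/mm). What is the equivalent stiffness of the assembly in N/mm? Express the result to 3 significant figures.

14.0 N/mm

k_A = Gd⁴/(8D³N_a) = (75.9×10³)(11.6⁴)/(8·75.0³·7) = 58.17 N/mm
Series: 1/k_eq = 1/58.17 + 1/29 + 1/51 = 0.071281; k_eq = 14.029 N/mm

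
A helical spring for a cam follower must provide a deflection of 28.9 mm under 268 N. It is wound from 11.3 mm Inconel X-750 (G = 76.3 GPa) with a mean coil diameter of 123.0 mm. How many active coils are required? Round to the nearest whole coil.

9

Required rate k = F/δ = 268/28.9 = 9.2734 N/mm
N_a = Gd⁴/(8D³k) = (76.3×10³ × 11.3⁴)/(8 × 123.0³ × 9.2734)
    = 1.24405e+09 / 1.38052e+08 = 9.011 → 9 coils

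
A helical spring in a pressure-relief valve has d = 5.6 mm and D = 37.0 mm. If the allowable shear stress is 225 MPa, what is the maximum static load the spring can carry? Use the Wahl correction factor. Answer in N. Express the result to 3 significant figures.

C = D/d = 37.0/5.6 = 6.6071
K_W = (4C−1)/(4C−4) + 0.615/C = 25.429/22.429 + 0.0931 = 1.2268
τ_max = K·8FD/(πd³) → F_max = τ_allow·πd³/(8DK)
F_max = 225·π·5.6³/(8·37.0·1.2268) = 1.2414e+05/363.14 = 341.84 N

342 N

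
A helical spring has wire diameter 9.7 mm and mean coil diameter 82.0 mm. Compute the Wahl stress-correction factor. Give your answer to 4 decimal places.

C = D/d = 82.0/9.7 = 8.4536
K_W = (4C−1)/(4C−4) + 0.615/C = 32.814/29.814 + 0.0727 = 1.1734

1.1734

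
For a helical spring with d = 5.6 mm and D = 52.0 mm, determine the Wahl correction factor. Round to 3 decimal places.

1.157

C = D/d = 52.0/5.6 = 9.2857
K_W = (4C−1)/(4C−4) + 0.615/C = 36.143/33.143 + 0.0662 = 1.1567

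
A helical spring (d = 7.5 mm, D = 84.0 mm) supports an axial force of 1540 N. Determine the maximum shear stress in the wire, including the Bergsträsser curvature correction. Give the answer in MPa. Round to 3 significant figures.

874 MPa

Spring index C = D/d = 84.0/7.5 = 11.2000
K_B = (4C+2)/(4C−3) = 46.800/41.800 = 1.1196
τ₀ = 8FD/(πd³) = 8·1540·84.0/(π·7.5³) = 1.03488e+06/1325.4 = 780.83 MPa
τ_max = K·τ₀ = 1.1196 × 780.83 = 874.23 MPa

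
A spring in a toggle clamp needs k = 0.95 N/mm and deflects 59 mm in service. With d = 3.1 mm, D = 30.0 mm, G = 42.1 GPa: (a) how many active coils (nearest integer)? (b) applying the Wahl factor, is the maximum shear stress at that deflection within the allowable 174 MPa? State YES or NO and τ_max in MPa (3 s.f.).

N_a = Gd⁴/(8D³k) = (42.1×10³)(3.1⁴)/(8·30.0³·0.95) = 18.95 → N_a = 19
Actual rate k = Gd⁴/(8D³·19) = 0.94737 N/mm
Working load F = kδ = 0.94737·59 = 55.895 N
C = 30.0/3.1 = 9.6774; K_W = (4C−1)/(4C−4)+0.615/C = 1.1500
τ_max = K_W·8FD/(πd³) = 1.1500·143.33 = 164.83 MPa
τ_max ≤ 174 MPa → acceptable

(a) 19 coils; (b) YES, τ_max = 165 MPa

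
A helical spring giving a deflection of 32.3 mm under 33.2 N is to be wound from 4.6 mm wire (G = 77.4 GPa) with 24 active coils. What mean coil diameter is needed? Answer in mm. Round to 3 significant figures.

Required rate k = F/δ = 33.2/32.3 = 1.0279 N/mm
D = (Gd⁴/(8N_a·k))^(1/3) = (77.4×10³·4.6⁴/(8·24·1.0279))^(1/3)
  = (175604)^(1/3) = 55.9988 mm

56.0 mm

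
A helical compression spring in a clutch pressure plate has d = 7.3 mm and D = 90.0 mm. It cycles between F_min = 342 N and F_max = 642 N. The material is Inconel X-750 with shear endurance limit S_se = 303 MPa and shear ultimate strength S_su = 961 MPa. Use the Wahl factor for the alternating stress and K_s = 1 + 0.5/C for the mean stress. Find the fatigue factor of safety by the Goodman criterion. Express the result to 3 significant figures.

C = D/d = 90.0/7.3 = 12.3288; K_W = (4C−1)/(4C−4)+0.615/C = 1.1161; K_s = 1+0.5/C = 1.0406
F_a = (F_max−F_min)/2 = 150 N; F_m = (F_max+F_min)/2 = 492 N
τ_a = K_W·8F_aD/(πd³) = 1.1161 × 88.37 = 98.629 MPa
τ_m = K_s·8F_mD/(πd³) = 1.0406 × 289.85 = 301.61 MPa
Goodman: 1/n_f = τ_a/S_se + τ_m/S_su = 98.629/303 + 301.61/961 = 0.32551 + 0.31385 = 0.63936
n_f = 1/0.63936 = 1.564

1.56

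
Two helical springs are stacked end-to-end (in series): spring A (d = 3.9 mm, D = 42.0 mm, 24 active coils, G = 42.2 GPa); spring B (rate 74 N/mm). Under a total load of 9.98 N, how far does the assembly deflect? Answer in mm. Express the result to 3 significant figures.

k_A = Gd⁴/(8D³N_a) = (42.2×10³)(3.9⁴)/(8·42.0³·24) = 0.68631 N/mm
Series: 1/k_eq = 1/0.68631 + 1/74 = 1.4706; k_eq = 0.68001 N/mm
δ = F/k_eq = 9.98/0.68001 = 14.676 mm

14.7 mm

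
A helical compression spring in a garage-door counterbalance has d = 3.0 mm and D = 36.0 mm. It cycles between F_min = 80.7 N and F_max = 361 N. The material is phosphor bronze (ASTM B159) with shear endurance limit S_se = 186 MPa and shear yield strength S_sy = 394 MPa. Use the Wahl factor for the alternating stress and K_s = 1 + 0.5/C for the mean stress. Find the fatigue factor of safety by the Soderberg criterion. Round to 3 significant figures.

C = D/d = 36.0/3.0 = 12.0000; K_W = (4C−1)/(4C−4)+0.615/C = 1.1194; K_s = 1+0.5/C = 1.0417
F_a = (F_max−F_min)/2 = 140.15 N; F_m = (F_max+F_min)/2 = 220.85 N
τ_a = K_W·8F_aD/(πd³) = 1.1194 × 475.85 = 532.68 MPa
τ_m = K_s·8F_mD/(πd³) = 1.0417 × 749.85 = 781.1 MPa
Soderberg: 1/n_f = τ_a/S_se + τ_m/S_sy = 532.68/186 + 781.1/394 = 2.86389 + 1.98248 = 4.8464
n_f = 1/4.8464 = 0.2063

0.206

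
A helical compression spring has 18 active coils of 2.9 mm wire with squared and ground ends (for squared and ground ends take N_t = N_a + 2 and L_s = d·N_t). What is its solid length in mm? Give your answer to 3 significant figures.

58.0 mm

squared and ground ends: N_t = N_a + 2 = 18 + 2 = 20
L_s = d·N_t = 2.9 × 20 = 58 mm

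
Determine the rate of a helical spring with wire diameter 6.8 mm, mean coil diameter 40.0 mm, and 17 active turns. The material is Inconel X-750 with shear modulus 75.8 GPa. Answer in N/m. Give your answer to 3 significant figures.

18600 N/m

k = Gd⁴/(8D³N_a) = (75.8×10³ × 6.8⁴) / (8 × 40.0³ × 17)
  = 1.62071e+08 / 8.704e+06 = 18.62 N/mm = 18620 N/m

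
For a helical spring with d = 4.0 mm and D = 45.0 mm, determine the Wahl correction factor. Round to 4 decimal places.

1.1278

C = D/d = 45.0/4.0 = 11.2500
K_W = (4C−1)/(4C−4) + 0.615/C = 44.000/41.000 + 0.0547 = 1.1278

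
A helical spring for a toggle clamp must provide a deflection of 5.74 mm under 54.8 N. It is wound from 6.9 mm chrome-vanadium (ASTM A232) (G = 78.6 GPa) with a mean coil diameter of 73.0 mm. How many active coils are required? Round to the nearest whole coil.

Required rate k = F/δ = 54.8/5.74 = 9.547 N/mm
N_a = Gd⁴/(8D³k) = (78.6×10³ × 6.9⁴)/(8 × 73.0³ × 9.547)
    = 1.78164e+08 / 2.97117e+07 = 5.996 → 6 coils

6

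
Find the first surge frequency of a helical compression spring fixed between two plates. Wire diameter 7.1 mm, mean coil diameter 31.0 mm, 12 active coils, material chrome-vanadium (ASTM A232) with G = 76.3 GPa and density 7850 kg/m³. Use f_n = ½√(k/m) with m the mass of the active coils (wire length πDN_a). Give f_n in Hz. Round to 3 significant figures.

k = Gd⁴/(8D³N_a) = (76.3×10³)(7.1⁴)/(8·31.0³·12) = 67.796 N/mm = 67796 N/m
Wire length L = πDN_a = π·31.0·12 = 1168.7 mm
m = ρ·(πd²/4)·L = 7850 × 39.592×10⁻⁶ m² × 1.1687 m = 0.36322 kg
f_n = ½√(k/m) = 0.5·√(67796/0.36322) = 0.5·√(1.8665e+05) = 216.02 Hz

216 Hz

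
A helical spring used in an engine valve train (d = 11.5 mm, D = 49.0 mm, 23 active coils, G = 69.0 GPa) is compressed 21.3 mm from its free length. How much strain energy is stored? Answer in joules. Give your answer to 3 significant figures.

12.6 J

k = Gd⁴/(8D³N_a) = (69.0×10³)(11.5⁴)/(8·49.0³·23) = 55.749 N/mm
U = ½kδ² = 0.5 × 55.749 × 21.3² = 12646 N·mm = 12.646 J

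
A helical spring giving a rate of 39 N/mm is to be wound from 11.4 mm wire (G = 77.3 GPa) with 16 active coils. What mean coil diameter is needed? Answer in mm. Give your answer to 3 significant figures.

D = (Gd⁴/(8N_a·k))^(1/3) = (77.3×10³·11.4⁴/(8·16·39))^(1/3)
  = (261532)^(1/3) = 63.9501 mm

64.0 mm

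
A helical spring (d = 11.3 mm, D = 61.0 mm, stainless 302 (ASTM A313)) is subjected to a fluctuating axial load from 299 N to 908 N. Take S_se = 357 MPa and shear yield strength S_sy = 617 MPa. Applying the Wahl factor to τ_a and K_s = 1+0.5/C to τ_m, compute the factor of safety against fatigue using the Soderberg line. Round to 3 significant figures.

C = D/d = 61.0/11.3 = 5.3982; K_W = (4C−1)/(4C−4)+0.615/C = 1.2844; K_s = 1+0.5/C = 1.0926
F_a = (F_max−F_min)/2 = 304.5 N; F_m = (F_max+F_min)/2 = 603.5 N
τ_a = K_W·8F_aD/(πd³) = 1.2844 × 32.781 = 42.106 MPa
τ_m = K_s·8F_mD/(πd³) = 1.0926 × 64.97 = 70.988 MPa
Soderberg: 1/n_f = τ_a/S_se + τ_m/S_sy = 42.106/357 + 70.988/617 = 0.11794 + 0.11505 = 0.233
n_f = 1/0.233 = 4.292

4.29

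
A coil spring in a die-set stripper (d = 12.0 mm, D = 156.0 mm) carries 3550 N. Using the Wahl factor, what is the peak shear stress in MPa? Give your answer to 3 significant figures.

Spring index C = D/d = 156.0/12.0 = 13.0000
K_W = (4C−1)/(4C−4) + 0.615/C = 51.000/48.000 + 0.0473 = 1.1098
τ₀ = 8FD/(πd³) = 8·3550·156.0/(π·12.0³) = 4.4304e+06/5428.7 = 816.11 MPa
τ_max = K·τ₀ = 1.1098 × 816.11 = 905.73 MPa

906 MPa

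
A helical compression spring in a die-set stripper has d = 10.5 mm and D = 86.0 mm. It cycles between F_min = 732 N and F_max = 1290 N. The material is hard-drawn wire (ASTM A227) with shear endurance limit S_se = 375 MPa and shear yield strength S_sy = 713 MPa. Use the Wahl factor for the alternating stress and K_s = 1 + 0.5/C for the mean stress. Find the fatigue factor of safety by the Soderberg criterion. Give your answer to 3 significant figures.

2.22

C = D/d = 86.0/10.5 = 8.1905; K_W = (4C−1)/(4C−4)+0.615/C = 1.1794; K_s = 1+0.5/C = 1.0610
F_a = (F_max−F_min)/2 = 279 N; F_m = (F_max+F_min)/2 = 1011 N
τ_a = K_W·8F_aD/(πd³) = 1.1794 × 52.781 = 62.249 MPa
τ_m = K_s·8F_mD/(πd³) = 1.0610 × 191.26 = 202.93 MPa
Soderberg: 1/n_f = τ_a/S_se + τ_m/S_sy = 62.249/375 + 202.93/713 = 0.16600 + 0.28462 = 0.45062
n_f = 1/0.45062 = 2.219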